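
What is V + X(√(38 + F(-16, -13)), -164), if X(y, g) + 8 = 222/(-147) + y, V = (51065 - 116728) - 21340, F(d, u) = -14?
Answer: -4263613/49 + 2*√6 ≈ -87008.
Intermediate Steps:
V = -87003 (V = -65663 - 21340 = -87003)
X(y, g) = -466/49 + y (X(y, g) = -8 + (222/(-147) + y) = -8 + (222*(-1/147) + y) = -8 + (-74/49 + y) = -466/49 + y)
V + X(√(38 + F(-16, -13)), -164) = -87003 + (-466/49 + √(38 - 14)) = -87003 + (-466/49 + √24) = -87003 + (-466/49 + 2*√6) = -4263613/49 + 2*√6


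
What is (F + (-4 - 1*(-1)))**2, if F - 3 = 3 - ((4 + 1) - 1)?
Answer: 1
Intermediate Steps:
F = 2 (F = 3 + (3 - ((4 + 1) - 1)) = 3 + (3 - (5 - 1)) = 3 + (3 - 1*4) = 3 + (3 - 4) = 3 - 1 = 2)
(F + (-4 - 1*(-1)))**2 = (2 + (-4 - 1*(-1)))**2 = (2 + (-4 + 1))**2 = (2 - 3)**2 = (-1)**2 = 1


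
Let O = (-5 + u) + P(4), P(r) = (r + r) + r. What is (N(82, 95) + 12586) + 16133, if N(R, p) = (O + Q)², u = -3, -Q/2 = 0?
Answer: 28735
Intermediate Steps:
Q = 0 (Q = -2*0 = 0)
P(r) = 3*r (P(r) = 2*r + r = 3*r)
O = 4 (O = (-5 - 3) + 3*4 = -8 + 12 = 4)
N(R, p) = 16 (N(R, p) = (4 + 0)² = 4² = 16)
(N(82, 95) + 12586) + 16133 = (16 + 12586) + 16133 = 12602 + 16133 = 28735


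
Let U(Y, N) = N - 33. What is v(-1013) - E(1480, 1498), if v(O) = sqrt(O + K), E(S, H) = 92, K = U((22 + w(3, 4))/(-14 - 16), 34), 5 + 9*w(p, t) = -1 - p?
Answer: -92 + 2*I*sqrt(253) ≈ -92.0 + 31.812*I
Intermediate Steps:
w(p, t) = -2/3 - p/9 (w(p, t) = -5/9 + (-1 - p)/9 = -5/9 + (-1/9 - p/9) = -2/3 - p/9)
U(Y, N) = -33 + N
K = 1 (K = -33 + 34 = 1)
v(O) = sqrt(1 + O) (v(O) = sqrt(O + 1) = sqrt(1 + O))
v(-1013) - E(1480, 1498) = sqrt(1 - 1013) - 1*92 = sqrt(-1012) - 92 = 2*I*sqrt(253) - 92 = -92 + 2*I*sqrt(253)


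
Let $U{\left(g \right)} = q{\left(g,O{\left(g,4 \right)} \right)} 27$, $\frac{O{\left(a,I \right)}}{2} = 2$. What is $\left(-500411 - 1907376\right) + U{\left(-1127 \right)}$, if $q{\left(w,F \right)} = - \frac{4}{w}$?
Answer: $- \frac{2713575841}{1127} \approx -2.4078 \cdot 10^{6}$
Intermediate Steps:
$O{\left(a,I \right)} = 4$ ($O{\left(a,I \right)} = 2 \cdot 2 = 4$)
$U{\left(g \right)} = - \frac{108}{g}$ ($U{\left(g \right)} = - \frac{4}{g} 27 = - \frac{108}{g}$)
$\left(-500411 - 1907376\right) + U{\left(-1127 \right)} = \left(-500411 - 1907376\right) - \frac{108}{-1127} = -2407787 - - \frac{108}{1127} = -2407787 + \frac{108}{1127} = - \frac{2713575841}{1127}$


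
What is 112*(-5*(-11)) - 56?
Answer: 6104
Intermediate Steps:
112*(-5*(-11)) - 56 = 112*55 - 56 = 6160 - 56 = 6104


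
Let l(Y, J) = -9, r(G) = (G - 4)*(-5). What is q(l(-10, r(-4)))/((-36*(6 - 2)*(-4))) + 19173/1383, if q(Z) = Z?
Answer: 408563/29504 ≈ 13.848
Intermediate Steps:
r(G) = 20 - 5*G (r(G) = (-4 + G)*(-5) = 20 - 5*G)
q(l(-10, r(-4)))/((-36*(6 - 2)*(-4))) + 19173/1383 = -9*1/(144*(6 - 2)) + 19173/1383 = -9/((-144*(-4))) + 19173*(1/1383) = -9/((-36*(-16))) + 6391/461 = -9/576 + 6391/461 = -9*1/576 + 6391/461 = -1/64 + 6391/461 = 408563/29504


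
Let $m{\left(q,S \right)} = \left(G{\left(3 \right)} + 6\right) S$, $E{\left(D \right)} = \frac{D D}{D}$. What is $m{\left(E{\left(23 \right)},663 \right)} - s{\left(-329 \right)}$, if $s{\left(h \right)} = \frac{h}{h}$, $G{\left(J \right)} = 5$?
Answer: $7292$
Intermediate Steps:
$E{\left(D \right)} = D$ ($E{\left(D \right)} = \frac{D^{2}}{D} = D$)
$s{\left(h \right)} = 1$
$m{\left(q,S \right)} = 11 S$ ($m{\left(q,S \right)} = \left(5 + 6\right) S = 11 S$)
$m{\left(E{\left(23 \right)},663 \right)} - s{\left(-329 \right)} = 11 \cdot 663 - 1 = 7293 - 1 = 7292$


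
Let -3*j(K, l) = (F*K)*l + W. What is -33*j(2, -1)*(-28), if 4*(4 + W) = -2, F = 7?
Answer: 5698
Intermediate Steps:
W = -9/2 (W = -4 + (¼)*(-2) = -4 - ½ = -9/2 ≈ -4.5000)
j(K, l) = 3/2 - 7*K*l/3 (j(K, l) = -((7*K)*l - 9/2)/3 = -(7*K*l - 9/2)/3 = -(-9/2 + 7*K*l)/3 = 3/2 - 7*K*l/3)
-33*j(2, -1)*(-28) = -33*(3/2 - 7/3*2*(-1))*(-28) = -33*(3/2 + 14/3)*(-28) = -33*37/6*(-28) = -407/2*(-28) = 5698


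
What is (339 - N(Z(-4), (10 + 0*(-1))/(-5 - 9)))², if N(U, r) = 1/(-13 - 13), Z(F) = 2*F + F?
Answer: 77704225/676 ≈ 1.1495e+5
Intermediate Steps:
Z(F) = 3*F
N(U, r) = -1/26 (N(U, r) = 1/(-26) = -1/26)
(339 - N(Z(-4), (10 + 0*(-1))/(-5 - 9)))² = (339 - 1*(-1/26))² = (339 + 1/26)² = (8815/26)² = 77704225/676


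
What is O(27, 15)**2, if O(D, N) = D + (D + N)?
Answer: 4761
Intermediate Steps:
O(D, N) = N + 2*D
O(27, 15)**2 = (15 + 2*27)**2 = (15 + 54)**2 = 69**2 = 4761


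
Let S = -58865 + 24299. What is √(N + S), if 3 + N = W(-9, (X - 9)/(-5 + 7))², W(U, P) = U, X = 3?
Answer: 6*I*√958 ≈ 185.71*I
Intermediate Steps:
S = -34566
N = 78 (N = -3 + (-9)² = -3 + 81 = 78)
√(N + S) = √(78 - 34566) = √(-34488) = 6*I*√958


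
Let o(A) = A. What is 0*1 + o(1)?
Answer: 1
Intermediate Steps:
0*1 + o(1) = 0*1 + 1 = 0 + 1 = 1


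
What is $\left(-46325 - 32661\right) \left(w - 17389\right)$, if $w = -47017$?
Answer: $5087172316$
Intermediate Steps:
$\left(-46325 - 32661\right) \left(w - 17389\right) = \left(-46325 - 32661\right) \left(-47017 - 17389\right) = \left(-78986\right) \left(-64406\right) = 5087172316$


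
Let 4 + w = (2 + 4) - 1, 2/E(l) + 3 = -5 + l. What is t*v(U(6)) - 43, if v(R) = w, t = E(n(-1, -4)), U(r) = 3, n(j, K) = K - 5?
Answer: -733/17 ≈ -43.118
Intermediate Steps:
n(j, K) = -5 + K
E(l) = 2/(-8 + l) (E(l) = 2/(-3 + (-5 + l)) = 2/(-8 + l))
w = 1 (w = -4 + ((2 + 4) - 1) = -4 + (6 - 1) = -4 + 5 = 1)
t = -2/17 (t = 2/(-8 + (-5 - 4)) = 2/(-8 - 9) = 2/(-17) = 2*(-1/17) = -2/17 ≈ -0.11765)
v(R) = 1
t*v(U(6)) - 43 = -2/17*1 - 43 = -2/17 - 43 = -733/17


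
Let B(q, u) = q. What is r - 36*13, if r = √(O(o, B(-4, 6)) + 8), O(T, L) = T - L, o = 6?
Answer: -468 + 3*√2 ≈ -463.76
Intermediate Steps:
r = 3*√2 (r = √((6 - 1*(-4)) + 8) = √((6 + 4) + 8) = √(10 + 8) = √18 = 3*√2 ≈ 4.2426)
r - 36*13 = 3*√2 - 36*13 = 3*√2 - 468 = -468 + 3*√2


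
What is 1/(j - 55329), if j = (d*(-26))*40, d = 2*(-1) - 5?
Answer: -1/48049 ≈ -2.0812e-5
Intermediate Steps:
d = -7 (d = -2 - 5 = -7)
j = 7280 (j = -7*(-26)*40 = 182*40 = 7280)
1/(j - 55329) = 1/(7280 - 55329) = 1/(-48049) = -1/48049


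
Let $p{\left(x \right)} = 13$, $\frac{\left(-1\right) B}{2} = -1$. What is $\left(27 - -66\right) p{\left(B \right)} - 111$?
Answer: $1098$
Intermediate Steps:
$B = 2$ ($B = \left(-2\right) \left(-1\right) = 2$)
$\left(27 - -66\right) p{\left(B \right)} - 111 = \left(27 - -66\right) 13 - 111 = \left(27 + 66\right) 13 - 111 = 93 \cdot 13 - 111 = 1209 - 111 = 1098$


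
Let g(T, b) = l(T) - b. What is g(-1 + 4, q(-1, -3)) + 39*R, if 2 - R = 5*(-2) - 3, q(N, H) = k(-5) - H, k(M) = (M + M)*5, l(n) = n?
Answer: 635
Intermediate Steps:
k(M) = 10*M (k(M) = (2*M)*5 = 10*M)
q(N, H) = -50 - H (q(N, H) = 10*(-5) - H = -50 - H)
R = 15 (R = 2 - (5*(-2) - 3) = 2 - (-10 - 3) = 2 - 1*(-13) = 2 + 13 = 15)
g(T, b) = T - b
g(-1 + 4, q(-1, -3)) + 39*R = ((-1 + 4) - (-50 - 1*(-3))) + 39*15 = (3 - (-50 + 3)) + 585 = (3 - 1*(-47)) + 585 = (3 + 47) + 585 = 50 + 585 = 635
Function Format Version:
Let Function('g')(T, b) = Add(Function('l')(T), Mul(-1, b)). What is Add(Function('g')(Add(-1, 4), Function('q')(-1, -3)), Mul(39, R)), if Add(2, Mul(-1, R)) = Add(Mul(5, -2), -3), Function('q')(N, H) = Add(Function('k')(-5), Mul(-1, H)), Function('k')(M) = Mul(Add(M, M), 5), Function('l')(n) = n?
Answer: 635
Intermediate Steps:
Function('k')(M) = Mul(10, M) (Function('k')(M) = Mul(Mul(2, M), 5) = Mul(10, M))
Function('q')(N, H) = Add(-50, Mul(-1, H)) (Function('q')(N, H) = Add(Mul(10, -5), Mul(-1, H)) = Add(-50, Mul(-1, H)))
R = 15 (R = Add(2, Mul(-1, Add(Mul(5, -2), -3))) = Add(2, Mul(-1, Add(-10, -3))) = Add(2, Mul(-1, -13)) = Add(2, 13) = 15)
Function('g')(T, b) = Add(T, Mul(-1, b))
Add(Function('g')(Add(-1, 4), Function('q')(-1, -3)), Mul(39, R)) = Add(Add(Add(-1, 4), Mul(-1, Add(-50, Mul(-1, -3)))), Mul(39, 15)) = Add(Add(3, Mul(-1, Add(-50, 3))), 585) = Add(Add(3, Mul(-1, -47)), 585) = Add(Add(3, 47), 585) = Add(50, 585) = 635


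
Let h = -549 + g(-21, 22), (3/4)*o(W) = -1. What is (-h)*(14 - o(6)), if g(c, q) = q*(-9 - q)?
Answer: 56626/3 ≈ 18875.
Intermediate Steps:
o(W) = -4/3 (o(W) = (4/3)*(-1) = -4/3)
h = -1231 (h = -549 - 1*22*(9 + 22) = -549 - 1*22*31 = -549 - 682 = -1231)
(-h)*(14 - o(6)) = (-1*(-1231))*(14 - 1*(-4/3)) = 1231*(14 + 4/3) = 1231*(46/3) = 56626/3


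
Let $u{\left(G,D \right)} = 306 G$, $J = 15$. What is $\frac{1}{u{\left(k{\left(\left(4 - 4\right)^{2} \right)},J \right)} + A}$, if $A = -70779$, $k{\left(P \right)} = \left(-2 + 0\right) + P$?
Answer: $- \frac{1}{71391} \approx -1.4007 \cdot 10^{-5}$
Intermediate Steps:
$k{\left(P \right)} = -2 + P$
$\frac{1}{u{\left(k{\left(\left(4 - 4\right)^{2} \right)},J \right)} + A} = \frac{1}{306 \left(-2 + \left(4 - 4\right)^{2}\right) - 70779} = \frac{1}{306 \left(-2 + 0^{2}\right) - 70779} = \frac{1}{306 \left(-2 + 0\right) - 70779} = \frac{1}{306 \left(-2\right) - 70779} = \frac{1}{-612 - 70779} = \frac{1}{-71391} = - \frac{1}{71391}$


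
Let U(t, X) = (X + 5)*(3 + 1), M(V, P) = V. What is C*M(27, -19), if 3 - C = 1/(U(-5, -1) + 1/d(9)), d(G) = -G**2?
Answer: 102708/1295 ≈ 79.311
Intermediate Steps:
U(t, X) = 20 + 4*X (U(t, X) = (5 + X)*4 = 20 + 4*X)
C = 3804/1295 (C = 3 - 1/((20 + 4*(-1)) + 1/(-1*9**2)) = 3 - 1/((20 - 4) + 1/(-1*81)) = 3 - 1/(16 + 1/(-81)) = 3 - 1/(16 - 1/81) = 3 - 1/1295/81 = 3 - 1*81/1295 = 3 - 81/1295 = 3804/1295 ≈ 2.9375)
C*M(27, -19) = (3804/1295)*27 = 102708/1295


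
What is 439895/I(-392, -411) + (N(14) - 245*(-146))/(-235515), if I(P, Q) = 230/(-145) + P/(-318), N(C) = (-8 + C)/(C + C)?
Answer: -334395799598437/268722615 ≈ -1.2444e+6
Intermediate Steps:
N(C) = (-8 + C)/(2*C) (N(C) = (-8 + C)/((2*C)) = (-8 + C)*(1/(2*C)) = (-8 + C)/(2*C))
I(P, Q) = -46/29 - P/318 (I(P, Q) = 230*(-1/145) + P*(-1/318) = -46/29 - P/318)
439895/I(-392, -411) + (N(14) - 245*(-146))/(-235515) = 439895/(-46/29 - 1/318*(-392)) + ((½)*(-8 + 14)/14 - 245*(-146))/(-235515) = 439895/(-46/29 + 196/159) + ((½)*(1/14)*6 + 35770)*(-1/235515) = 439895/(-1630/4611) + (3/14 + 35770)*(-1/235515) = 439895*(-4611/1630) + (500783/14)*(-1/235515) = -405671169/326 - 500783/3297210 = -334395799598437/268722615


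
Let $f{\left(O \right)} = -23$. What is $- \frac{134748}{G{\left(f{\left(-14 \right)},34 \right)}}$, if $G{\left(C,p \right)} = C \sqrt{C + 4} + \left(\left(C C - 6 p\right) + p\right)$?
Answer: $- \frac{12093633}{34733} - \frac{774801 i \sqrt{19}}{34733} \approx -348.19 - 97.235 i$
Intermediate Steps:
$G{\left(C,p \right)} = C^{2} - 5 p + C \sqrt{4 + C}$ ($G{\left(C,p \right)} = C \sqrt{4 + C} + \left(\left(C^{2} - 6 p\right) + p\right) = C \sqrt{4 + C} + \left(C^{2} - 5 p\right) = C^{2} - 5 p + C \sqrt{4 + C}$)
$- \frac{134748}{G{\left(f{\left(-14 \right)},34 \right)}} = - \frac{134748}{\left(-23\right)^{2} - 170 - 23 \sqrt{4 - 23}} = - \frac{134748}{529 - 170 - 23 \sqrt{-19}} = - \frac{134748}{529 - 170 - 23 i \sqrt{19}} = - \frac{134748}{359 - 23 i \sqrt{19}}$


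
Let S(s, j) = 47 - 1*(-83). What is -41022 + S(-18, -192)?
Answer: -40892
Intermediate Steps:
S(s, j) = 130 (S(s, j) = 47 + 83 = 130)
-41022 + S(-18, -192) = -41022 + 130 = -40892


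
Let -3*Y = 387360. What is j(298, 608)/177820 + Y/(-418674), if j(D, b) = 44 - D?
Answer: 1904481267/6204050890 ≈ 0.30697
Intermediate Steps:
Y = -129120 (Y = -⅓*387360 = -129120)
j(298, 608)/177820 + Y/(-418674) = (44 - 1*298)/177820 - 129120/(-418674) = (44 - 298)*(1/177820) - 129120*(-1/418674) = -254*1/177820 + 21520/69779 = -127/88910 + 21520/69779 = 1904481267/6204050890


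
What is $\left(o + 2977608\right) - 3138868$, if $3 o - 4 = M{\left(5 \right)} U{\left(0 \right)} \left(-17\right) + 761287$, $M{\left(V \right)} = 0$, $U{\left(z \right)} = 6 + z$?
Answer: $\frac{277511}{3} \approx 92504.0$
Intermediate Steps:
$o = \frac{761291}{3}$ ($o = \frac{4}{3} + \frac{0 \left(6 + 0\right) \left(-17\right) + 761287}{3} = \frac{4}{3} + \frac{0 \cdot 6 \left(-17\right) + 761287}{3} = \frac{4}{3} + \frac{0 \left(-17\right) + 761287}{3} = \frac{4}{3} + \frac{0 + 761287}{3} = \frac{4}{3} + \frac{1}{3} \cdot 761287 = \frac{4}{3} + \frac{761287}{3} = \frac{761291}{3} \approx 2.5376 \cdot 10^{5}$)
$\left(o + 2977608\right) - 3138868 = \left(\frac{761291}{3} + 2977608\right) - 3138868 = \frac{9694115}{3} - 3138868 = \frac{277511}{3}$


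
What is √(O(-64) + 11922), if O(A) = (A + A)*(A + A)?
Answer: √28306 ≈ 168.24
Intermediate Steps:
O(A) = 4*A² (O(A) = (2*A)*(2*A) = 4*A²)
√(O(-64) + 11922) = √(4*(-64)² + 11922) = √(4*4096 + 11922) = √(16384 + 11922) = √28306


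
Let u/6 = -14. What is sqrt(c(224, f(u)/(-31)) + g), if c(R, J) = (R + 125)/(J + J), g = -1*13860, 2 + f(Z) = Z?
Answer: I*sqrt(102043343)/86 ≈ 117.46*I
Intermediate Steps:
u = -84 (u = 6*(-14) = -84)
f(Z) = -2 + Z
g = -13860
c(R, J) = (125 + R)/(2*J) (c(R, J) = (125 + R)/((2*J)) = (125 + R)*(1/(2*J)) = (125 + R)/(2*J))
sqrt(c(224, f(u)/(-31)) + g) = sqrt((125 + 224)/(2*(((-2 - 84)/(-31)))) - 13860) = sqrt((1/2)*349/(-86*(-1/31)) - 13860) = sqrt((1/2)*349/(86/31) - 13860) = sqrt((1/2)*(31/86)*349 - 13860) = sqrt(10819/172 - 13860) = sqrt(-2373101/172) = I*sqrt(102043343)/86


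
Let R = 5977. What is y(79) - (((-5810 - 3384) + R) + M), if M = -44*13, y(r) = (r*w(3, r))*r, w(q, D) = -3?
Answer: -14934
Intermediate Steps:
y(r) = -3*r² (y(r) = (r*(-3))*r = (-3*r)*r = -3*r²)
M = -572
y(79) - (((-5810 - 3384) + R) + M) = -3*79² - (((-5810 - 3384) + 5977) - 572) = -3*6241 - ((-9194 + 5977) - 572) = -18723 - (-3217 - 572) = -18723 - 1*(-3789) = -18723 + 3789 = -14934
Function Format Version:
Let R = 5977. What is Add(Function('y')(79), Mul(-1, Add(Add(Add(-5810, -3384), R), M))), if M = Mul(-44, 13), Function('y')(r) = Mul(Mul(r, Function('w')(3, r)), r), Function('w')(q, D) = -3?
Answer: -14934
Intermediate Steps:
Function('y')(r) = Mul(-3, Pow(r, 2)) (Function('y')(r) = Mul(Mul(r, -3), r) = Mul(Mul(-3, r), r) = Mul(-3, Pow(r, 2)))
M = -572
Add(Function('y')(79), Mul(-1, Add(Add(Add(-5810, -3384), R), M))) = Add(Mul(-3, Pow(79, 2)), Mul(-1, Add(Add(Add(-5810, -3384), 5977), -572))) = Add(Mul(-3, 6241), Mul(-1, Add(Add(-9194, 5977), -572))) = Add(-18723, Mul(-1, Add(-3217, -572))) = Add(-18723, Mul(-1, -3789)) = Add(-18723, 3789) = -14934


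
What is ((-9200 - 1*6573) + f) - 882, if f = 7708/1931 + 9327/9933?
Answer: -106452900688/6393541 ≈ -16650.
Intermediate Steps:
f = 31524667/6393541 (f = 7708*(1/1931) + 9327*(1/9933) = 7708/1931 + 3109/3311 = 31524667/6393541 ≈ 4.9307)
((-9200 - 1*6573) + f) - 882 = ((-9200 - 1*6573) + 31524667/6393541) - 882 = ((-9200 - 6573) + 31524667/6393541) - 882 = (-15773 + 31524667/6393541) - 882 = -100813797526/6393541 - 882 = -106452900688/6393541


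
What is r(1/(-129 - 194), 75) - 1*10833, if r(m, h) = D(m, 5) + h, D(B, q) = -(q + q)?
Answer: -10768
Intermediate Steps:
D(B, q) = -2*q
r(m, h) = -10 + h (r(m, h) = -2*5 + h = -10 + h)
r(1/(-129 - 194), 75) - 1*10833 = (-10 + 75) - 1*10833 = 65 - 10833 = -10768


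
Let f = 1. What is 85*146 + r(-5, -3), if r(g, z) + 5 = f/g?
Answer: 62024/5 ≈ 12405.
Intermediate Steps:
r(g, z) = -5 + 1/g
85*146 + r(-5, -3) = 85*146 + (-5 + 1/(-5)) = 12410 + (-5 - ⅕) = 12410 - 26/5 = 62024/5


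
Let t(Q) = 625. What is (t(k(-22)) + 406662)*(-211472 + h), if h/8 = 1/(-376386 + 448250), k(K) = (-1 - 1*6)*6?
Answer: -773703961228825/8983 ≈ -8.6130e+10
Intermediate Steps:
k(K) = -42 (k(K) = (-1 - 6)*6 = -7*6 = -42)
h = 1/8983 (h = 8/(-376386 + 448250) = 8/71864 = 8*(1/71864) = 1/8983 ≈ 0.00011132)
(t(k(-22)) + 406662)*(-211472 + h) = (625 + 406662)*(-211472 + 1/8983) = 407287*(-1899652975/8983) = -773703961228825/8983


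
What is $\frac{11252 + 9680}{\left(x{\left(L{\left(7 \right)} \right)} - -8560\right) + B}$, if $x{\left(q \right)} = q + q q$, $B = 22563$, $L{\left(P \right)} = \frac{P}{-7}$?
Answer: $\frac{20932}{31123} \approx 0.67256$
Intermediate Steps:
$L{\left(P \right)} = - \frac{P}{7}$ ($L{\left(P \right)} = P \left(- \frac{1}{7}\right) = - \frac{P}{7}$)
$x{\left(q \right)} = q + q^{2}$
$\frac{11252 + 9680}{\left(x{\left(L{\left(7 \right)} \right)} - -8560\right) + B} = \frac{11252 + 9680}{\left(\left(- \frac{1}{7}\right) 7 \left(1 - 1\right) - -8560\right) + 22563} = \frac{20932}{\left(- (1 - 1) + 8560\right) + 22563} = \frac{20932}{\left(\left(-1\right) 0 + 8560\right) + 22563} = \frac{20932}{\left(0 + 8560\right) + 22563} = \frac{20932}{8560 + 22563} = \frac{20932}{31123}$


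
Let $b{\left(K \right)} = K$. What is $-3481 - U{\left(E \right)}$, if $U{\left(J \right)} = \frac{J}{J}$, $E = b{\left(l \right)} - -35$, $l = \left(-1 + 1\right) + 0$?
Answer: $-3482$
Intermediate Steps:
$l = 0$ ($l = 0 + 0 = 0$)
$E = 35$ ($E = 0 - -35 = 0 + 35 = 35$)
$U{\left(J \right)} = 1$
$-3481 - U{\left(E \right)} = -3481 - 1 = -3482$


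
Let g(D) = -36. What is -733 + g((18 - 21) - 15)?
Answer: -769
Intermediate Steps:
-733 + g((18 - 21) - 15) = -733 - 36 = -769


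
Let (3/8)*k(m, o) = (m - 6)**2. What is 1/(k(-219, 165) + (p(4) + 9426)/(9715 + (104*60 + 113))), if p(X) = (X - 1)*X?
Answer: 206/27810121 ≈ 7.4074e-6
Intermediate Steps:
p(X) = X*(-1 + X) (p(X) = (-1 + X)*X = X*(-1 + X))
k(m, o) = 8*(-6 + m)**2/3 (k(m, o) = 8*(m - 6)**2/3 = 8*(-6 + m)**2/3)
1/(k(-219, 165) + (p(4) + 9426)/(9715 + (104*60 + 113))) = 1/(8*(-6 - 219)**2/3 + (4*(-1 + 4) + 9426)/(9715 + (104*60 + 113))) = 1/((8/3)*(-225)**2 + (4*3 + 9426)/(9715 + (6240 + 113))) = 1/((8/3)*50625 + (12 + 9426)/(9715 + 6353)) = 1/(135000 + 9438/16068) = 1/(135000 + 9438*(1/16068)) = 1/(135000 + 121/206) = 1/(27810121/206) = 206/27810121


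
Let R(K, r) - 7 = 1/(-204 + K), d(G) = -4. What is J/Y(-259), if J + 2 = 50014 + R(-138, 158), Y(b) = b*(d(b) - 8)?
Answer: 17106497/1062936 ≈ 16.094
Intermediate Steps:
R(K, r) = 7 + 1/(-204 + K)
Y(b) = -12*b (Y(b) = b*(-4 - 8) = b*(-12) = -12*b)
J = 17106497/342 (J = -2 + (50014 + (-1427 + 7*(-138))/(-204 - 138)) = -2 + (50014 + (-1427 - 966)/(-342)) = -2 + (50014 - 1/342*(-2393)) = -2 + (50014 + 2393/342) = -2 + 17107181/342 = 17106497/342 ≈ 50019.)
J/Y(-259) = 17106497/(342*((-12*(-259)))) = (17106497/342)/3108 = (17106497/342)*(1/3108) = 17106497/1062936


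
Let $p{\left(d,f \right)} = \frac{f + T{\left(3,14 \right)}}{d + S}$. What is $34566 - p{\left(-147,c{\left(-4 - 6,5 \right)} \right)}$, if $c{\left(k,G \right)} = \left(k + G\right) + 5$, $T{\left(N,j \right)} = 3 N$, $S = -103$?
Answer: $\frac{8641509}{250} \approx 34566.0$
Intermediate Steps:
$c{\left(k,G \right)} = 5 + G + k$ ($c{\left(k,G \right)} = \left(G + k\right) + 5 = 5 + G + k$)
$p{\left(d,f \right)} = \frac{9 + f}{-103 + d}$ ($p{\left(d,f \right)} = \frac{f + 3 \cdot 3}{d - 103} = \frac{f + 9}{-103 + d} = \frac{9 + f}{-103 + d}$)
$34566 - p{\left(-147,c{\left(-4 - 6,5 \right)} \right)} = 34566 - \frac{9 + \left(5 + 5 - 10\right)}{-103 - 147} = 34566 - \frac{9 + \left(5 + 5 - 10\right)}{-250} = 34566 - - \frac{9 + 0}{250} = 34566 - \left(- \frac{1}{250}\right) 9 = 34566 - - \frac{9}{250} = 34566 + \frac{9}{250} = \frac{8641509}{250}$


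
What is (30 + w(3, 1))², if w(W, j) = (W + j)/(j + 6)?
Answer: 45796/49 ≈ 934.61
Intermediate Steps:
w(W, j) = (W + j)/(6 + j)
(30 + w(3, 1))² = (30 + (3 + 1)/(6 + 1))² = (30 + 4/7)² = (214/7)² = 45796/49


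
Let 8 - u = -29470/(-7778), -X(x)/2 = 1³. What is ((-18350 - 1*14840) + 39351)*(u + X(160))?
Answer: 52978439/3889 ≈ 13623.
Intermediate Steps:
X(x) = -2 (X(x) = -2*1³ = -2*1 = -2)
u = 16377/3889 (u = 8 - (-29470)/(-7778) = 8 - (-29470)*(-1)/7778 = 8 - 1*14735/3889 = 8 - 14735/3889 = 16377/3889 ≈ 4.2111)
((-18350 - 1*14840) + 39351)*(u + X(160)) = ((-18350 - 1*14840) + 39351)*(16377/3889 - 2) = ((-18350 - 14840) + 39351)*(8599/3889) = (-33190 + 39351)*(8599/3889) = 6161*(8599/3889) = 52978439/3889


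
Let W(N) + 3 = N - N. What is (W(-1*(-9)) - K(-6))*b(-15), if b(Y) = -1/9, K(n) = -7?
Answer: -4/9 ≈ -0.44444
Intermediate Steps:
W(N) = -3 (W(N) = -3 + (N - N) = -3 + 0 = -3)
b(Y) = -⅑ (b(Y) = -1*⅑ = -⅑)
(W(-1*(-9)) - K(-6))*b(-15) = (-3 - 1*(-7))*(-⅑) = (-3 + 7)*(-⅑) = 4*(-⅑) = -4/9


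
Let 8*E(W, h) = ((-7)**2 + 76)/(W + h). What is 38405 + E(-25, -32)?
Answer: 17512555/456 ≈ 38405.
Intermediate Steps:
E(W, h) = 125/(8*(W + h)) (E(W, h) = (((-7)**2 + 76)/(W + h))/8 = ((49 + 76)/(W + h))/8 = (125/(W + h))/8 = 125/(8*(W + h)))
38405 + E(-25, -32) = 38405 + 125/(8*(-25 - 32)) = 38405 + (125/8)/(-57) = 38405 + (125/8)*(-1/57) = 38405 - 125/456 = 17512555/456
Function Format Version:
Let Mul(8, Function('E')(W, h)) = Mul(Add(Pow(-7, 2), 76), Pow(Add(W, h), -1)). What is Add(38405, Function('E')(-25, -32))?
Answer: Rational(17512555, 456) ≈ 38405.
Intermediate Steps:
Function('E')(W, h) = Mul(Rational(125, 8), Pow(Add(W, h), -1)) (Function('E')(W, h) = Mul(Rational(1, 8), Mul(Add(Pow(-7, 2), 76), Pow(Add(W, h), -1))) = Mul(Rational(1, 8), Mul(Add(49, 76), Pow(Add(W, h), -1))) = Mul(Rational(1, 8), Mul(125, Pow(Add(W, h), -1))) = Mul(Rational(125, 8), Pow(Add(W, h), -1)))
Add(38405, Function('E')(-25, -32)) = Add(38405, Mul(Rational(125, 8), Pow(Add(-25, -32), -1))) = Add(38405, Mul(Rational(125, 8), Pow(-57, -1))) = Add(38405, Mul(Rational(125, 8), Rational(-1, 57))) = Add(38405, Rational(-125, 456)) = Rational(17512555, 456)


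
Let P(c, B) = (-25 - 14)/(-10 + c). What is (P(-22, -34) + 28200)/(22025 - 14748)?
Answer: 902439/232864 ≈ 3.8754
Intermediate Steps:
P(c, B) = -39/(-10 + c)
(P(-22, -34) + 28200)/(22025 - 14748) = (-39/(-10 - 22) + 28200)/(22025 - 14748) = (-39/(-32) + 28200)/7277 = (-39*(-1/32) + 28200)*(1/7277) = (39/32 + 28200)*(1/7277) = (902439/32)*(1/7277) = 902439/232864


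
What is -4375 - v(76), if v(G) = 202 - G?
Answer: -4501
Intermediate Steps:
-4375 - v(76) = -4375 - (202 - 1*76) = -4375 - (202 - 76) = -4375 - 1*126 = -4375 - 126 = -4501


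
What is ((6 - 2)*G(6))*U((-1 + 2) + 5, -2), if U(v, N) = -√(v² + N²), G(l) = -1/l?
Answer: 4*√10/3 ≈ 4.2164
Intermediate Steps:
U(v, N) = -√(N² + v²)
((6 - 2)*G(6))*U((-1 + 2) + 5, -2) = ((6 - 2)*(-1/6))*(-√((-2)² + ((-1 + 2) + 5)²)) = (4*(-1*⅙))*(-√(4 + (1 + 5)²)) = (4*(-⅙))*(-√(4 + 6²)) = -(-2)*√(4 + 36)/3 = -(-2)*√40/3 = -(-2)*2*√10/3 = -(-4)*√10/3 = 4*√10/3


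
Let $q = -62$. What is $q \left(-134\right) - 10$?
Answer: $8298$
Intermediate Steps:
$q \left(-134\right) - 10 = \left(-62\right) \left(-134\right) - 10 = 8308 - 10 = 8298$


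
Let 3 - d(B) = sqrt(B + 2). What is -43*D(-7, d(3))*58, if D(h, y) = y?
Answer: -7482 + 2494*sqrt(5) ≈ -1905.2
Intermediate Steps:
d(B) = 3 - sqrt(2 + B) (d(B) = 3 - sqrt(B + 2) = 3 - sqrt(2 + B))
-43*D(-7, d(3))*58 = -43*(3 - sqrt(2 + 3))*58 = -43*(3 - sqrt(5))*58 = (-129 + 43*sqrt(5))*58 = -7482 + 2494*sqrt(5)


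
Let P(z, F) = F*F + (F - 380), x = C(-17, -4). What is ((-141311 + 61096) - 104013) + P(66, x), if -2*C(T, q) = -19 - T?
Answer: -184606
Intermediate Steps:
C(T, q) = 19/2 + T/2 (C(T, q) = -(-19 - T)/2 = 19/2 + T/2)
x = 1 (x = 19/2 + (1/2)*(-17) = 19/2 - 17/2 = 1)
P(z, F) = -380 + F + F**2 (P(z, F) = F**2 + (-380 + F) = -380 + F + F**2)
((-141311 + 61096) - 104013) + P(66, x) = ((-141311 + 61096) - 104013) + (-380 + 1 + 1**2) = (-80215 - 104013) + (-380 + 1 + 1) = -184228 - 378 = -184606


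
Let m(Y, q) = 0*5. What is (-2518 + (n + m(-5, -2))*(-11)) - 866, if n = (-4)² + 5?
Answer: -3615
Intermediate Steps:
m(Y, q) = 0
n = 21 (n = 16 + 5 = 21)
(-2518 + (n + m(-5, -2))*(-11)) - 866 = (-2518 + (21 + 0)*(-11)) - 866 = (-2518 + 21*(-11)) - 866 = (-2518 - 231) - 866 = -2749 - 866 = -3615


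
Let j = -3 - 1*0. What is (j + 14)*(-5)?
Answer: -55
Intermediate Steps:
j = -3 (j = -3 + 0 = -3)
(j + 14)*(-5) = (-3 + 14)*(-5) = 11*(-5) = -55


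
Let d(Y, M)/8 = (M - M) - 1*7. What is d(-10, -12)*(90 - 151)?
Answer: 3416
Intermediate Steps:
d(Y, M) = -56 (d(Y, M) = 8*((M - M) - 1*7) = 8*(0 - 7) = 8*(-7) = -56)
d(-10, -12)*(90 - 151) = -56*(90 - 151) = -56*(-61) = 3416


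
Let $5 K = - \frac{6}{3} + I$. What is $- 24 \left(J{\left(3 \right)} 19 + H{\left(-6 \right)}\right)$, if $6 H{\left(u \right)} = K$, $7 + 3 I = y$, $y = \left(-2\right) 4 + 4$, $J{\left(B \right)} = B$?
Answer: $- \frac{20452}{15} \approx -1363.5$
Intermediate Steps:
$y = -4$ ($y = -8 + 4 = -4$)
$I = - \frac{11}{3}$ ($I = - \frac{7}{3} + \frac{1}{3} \left(-4\right) = - \frac{7}{3} - \frac{4}{3} = - \frac{11}{3} \approx -3.6667$)
$K = - \frac{17}{15}$ ($K = \frac{- \frac{6}{3} - \frac{11}{3}}{5} = \frac{\left(-1\right) 2 - \frac{11}{3}}{5} = \frac{-2 - \frac{11}{3}}{5} = \frac{1}{5} \left(- \frac{17}{3}\right) = - \frac{17}{15} \approx -1.1333$)
$H{\left(u \right)} = - \frac{17}{90}$ ($H{\left(u \right)} = \frac{1}{6} \left(- \frac{17}{15}\right) = - \frac{17}{90}$)
$- 24 \left(J{\left(3 \right)} 19 + H{\left(-6 \right)}\right) = - 24 \left(3 \cdot 19 - \frac{17}{90}\right) = - 24 \left(57 - \frac{17}{90}\right) = \left(-24\right) \frac{5113}{90} = - \frac{20452}{15}$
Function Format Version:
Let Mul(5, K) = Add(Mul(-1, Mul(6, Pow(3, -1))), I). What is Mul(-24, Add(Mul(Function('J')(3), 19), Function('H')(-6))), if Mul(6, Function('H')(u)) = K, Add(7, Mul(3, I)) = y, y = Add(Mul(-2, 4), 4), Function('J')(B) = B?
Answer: Rational(-20452, 15) ≈ -1363.5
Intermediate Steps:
y = -4 (y = Add(-8, 4) = -4)
I = Rational(-11, 3) (I = Add(Rational(-7, 3), Mul(Rational(1, 3), -4)) = Add(Rational(-7, 3), Rational(-4, 3)) = Rational(-11, 3) ≈ -3.6667)
K = Rational(-17, 15) (K = Mul(Rational(1, 5), Add(Mul(-1, Mul(6, Pow(3, -1))), Rational(-11, 3))) = Mul(Rational(1, 5), Add(Mul(-1, Mul(6, Rational(1, 3))), Rational(-11, 3))) = Mul(Rational(1, 5), Add(Mul(-1, 2), Rational(-11, 3))) = Mul(Rational(1, 5), Add(-2, Rational(-11, 3))) = Mul(Rational(1, 5), Rational(-17, 3)) = Rational(-17, 15) ≈ -1.1333)
Function('H')(u) = Rational(-17, 90) (Function('H')(u) = Mul(Rational(1, 6), Rational(-17, 15)) = Rational(-17, 90))
Mul(-24, Add(Mul(Function('J')(3), 19), Function('H')(-6))) = Mul(-24, Add(Mul(3, 19), Rational(-17, 90))) = Mul(-24, Add(57, Rational(-17, 90))) = Mul(-24, Rational(5113, 90)) = Rational(-20452, 15)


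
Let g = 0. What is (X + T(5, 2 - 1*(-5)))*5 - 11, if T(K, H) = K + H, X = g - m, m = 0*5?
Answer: 49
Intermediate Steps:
m = 0
X = 0 (X = 0 - 1*0 = 0 + 0 = 0)
T(K, H) = H + K
(X + T(5, 2 - 1*(-5)))*5 - 11 = (0 + ((2 - 1*(-5)) + 5))*5 - 11 = (0 + ((2 + 5) + 5))*5 - 11 = (0 + (7 + 5))*5 - 11 = (0 + 12)*5 - 11 = 12*5 - 11 = 60 - 11 = 49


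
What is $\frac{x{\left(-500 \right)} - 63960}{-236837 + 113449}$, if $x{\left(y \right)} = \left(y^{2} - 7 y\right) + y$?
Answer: $- \frac{47260}{30847} \approx -1.5321$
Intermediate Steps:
$x{\left(y \right)} = y^{2} - 6 y$
$\frac{x{\left(-500 \right)} - 63960}{-236837 + 113449} = \frac{- 500 \left(-6 - 500\right) - 63960}{-236837 + 113449} = \frac{\left(-500\right) \left(-506\right) - 63960}{-123388} = \left(253000 - 63960\right) \left(- \frac{1}{123388}\right) = 189040 \left(- \frac{1}{123388}\right) = - \frac{47260}{30847}$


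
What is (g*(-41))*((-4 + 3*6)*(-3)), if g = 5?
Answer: 8610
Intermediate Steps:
(g*(-41))*((-4 + 3*6)*(-3)) = (5*(-41))*((-4 + 3*6)*(-3)) = -205*(-4 + 18)*(-3) = -2870*(-3) = -205*(-42) = 8610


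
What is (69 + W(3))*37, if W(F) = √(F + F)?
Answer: 2553 + 37*√6 ≈ 2643.6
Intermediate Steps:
W(F) = √2*√F (W(F) = √(2*F) = √2*√F)
(69 + W(3))*37 = (69 + √2*√3)*37 = (69 + √6)*37 = 2553 + 37*√6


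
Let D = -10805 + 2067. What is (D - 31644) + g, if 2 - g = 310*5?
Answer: -41930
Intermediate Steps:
D = -8738
g = -1548 (g = 2 - 310*5 = 2 - 1*1550 = 2 - 1550 = -1548)
(D - 31644) + g = (-8738 - 31644) - 1548 = -40382 - 1548 = -41930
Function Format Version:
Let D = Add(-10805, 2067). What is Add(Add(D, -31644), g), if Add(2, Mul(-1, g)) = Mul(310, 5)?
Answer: -41930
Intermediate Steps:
D = -8738
g = -1548 (g = Add(2, Mul(-1, Mul(310, 5))) = Add(2, Mul(-1, 1550)) = Add(2, -1550) = -1548)
Add(Add(D, -31644), g) = Add(Add(-8738, -31644), -1548) = Add(-40382, -1548) = -41930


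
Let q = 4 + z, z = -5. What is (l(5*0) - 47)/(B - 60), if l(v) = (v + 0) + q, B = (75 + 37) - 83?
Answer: 48/31 ≈ 1.5484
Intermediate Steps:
q = -1 (q = 4 - 5 = -1)
B = 29 (B = 112 - 83 = 29)
l(v) = -1 + v (l(v) = (v + 0) - 1 = v - 1 = -1 + v)
(l(5*0) - 47)/(B - 60) = ((-1 + 5*0) - 47)/(29 - 60) = ((-1 + 0) - 47)/(-31) = (-1 - 47)*(-1/31) = -48*(-1/31) = 48/31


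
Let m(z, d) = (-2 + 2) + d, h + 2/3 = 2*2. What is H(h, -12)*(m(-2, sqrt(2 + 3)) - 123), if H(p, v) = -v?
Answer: -1476 + 12*sqrt(5) ≈ -1449.2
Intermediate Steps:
h = 10/3 (h = -2/3 + 2*2 = -2/3 + 4 = 10/3 ≈ 3.3333)
m(z, d) = d (m(z, d) = 0 + d = d)
H(h, -12)*(m(-2, sqrt(2 + 3)) - 123) = (-1*(-12))*(sqrt(2 + 3) - 123) = 12*(sqrt(5) - 123) = 12*(-123 + sqrt(5)) = -1476 + 12*sqrt(5)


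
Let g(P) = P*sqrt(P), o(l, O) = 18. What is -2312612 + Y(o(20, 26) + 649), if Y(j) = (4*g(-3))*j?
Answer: -2312612 - 8004*I*sqrt(3) ≈ -2.3126e+6 - 13863.0*I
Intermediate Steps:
g(P) = P**(3/2)
Y(j) = -12*I*j*sqrt(3) (Y(j) = (4*(-3)**(3/2))*j = (4*(-3*I*sqrt(3)))*j = (-12*I*sqrt(3))*j = -12*I*j*sqrt(3))
-2312612 + Y(o(20, 26) + 649) = -2312612 - 12*I*(18 + 649)*sqrt(3) = -2312612 - 12*I*667*sqrt(3) = -2312612 - 8004*I*sqrt(3)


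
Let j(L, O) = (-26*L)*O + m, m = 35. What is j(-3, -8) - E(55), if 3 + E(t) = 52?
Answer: -638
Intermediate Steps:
j(L, O) = 35 - 26*L*O (j(L, O) = (-26*L)*O + 35 = -26*L*O + 35 = 35 - 26*L*O)
E(t) = 49 (E(t) = -3 + 52 = 49)
j(-3, -8) - E(55) = (35 - 26*(-3)*(-8)) - 1*49 = (35 - 624) - 49 = -589 - 49 = -638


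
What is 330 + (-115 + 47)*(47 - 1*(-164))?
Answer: -14018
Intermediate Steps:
330 + (-115 + 47)*(47 - 1*(-164)) = 330 - 68*(47 + 164) = 330 - 68*211 = 330 - 14348 = -14018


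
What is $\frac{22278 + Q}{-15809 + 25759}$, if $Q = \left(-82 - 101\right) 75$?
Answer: $\frac{8553}{9950} \approx 0.8596$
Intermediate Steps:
$Q = -13725$ ($Q = \left(-183\right) 75 = -13725$)
$\frac{22278 + Q}{-15809 + 25759} = \frac{22278 - 13725}{-15809 + 25759} = \frac{8553}{9950}$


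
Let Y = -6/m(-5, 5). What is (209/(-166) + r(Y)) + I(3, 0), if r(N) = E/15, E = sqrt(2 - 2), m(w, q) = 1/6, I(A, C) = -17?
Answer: -3031/166 ≈ -18.259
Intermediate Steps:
m(w, q) = 1/6
E = 0 (E = sqrt(0) = 0)
Y = -36 (Y = -6/1/6 = -6*6 = -36)
r(N) = 0 (r(N) = 0/15 = 0*(1/15) = 0)
(209/(-166) + r(Y)) + I(3, 0) = (209/(-166) + 0) - 17 = (209*(-1/166) + 0) - 17 = (-209/166 + 0) - 17 = -209/166 - 17 = -3031/166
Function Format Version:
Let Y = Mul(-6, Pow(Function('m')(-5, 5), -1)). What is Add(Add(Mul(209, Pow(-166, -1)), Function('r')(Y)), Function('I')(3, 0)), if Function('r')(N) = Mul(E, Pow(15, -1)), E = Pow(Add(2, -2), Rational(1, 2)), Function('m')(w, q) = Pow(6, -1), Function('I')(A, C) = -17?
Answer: Rational(-3031, 166) ≈ -18.259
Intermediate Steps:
Function('m')(w, q) = Rational(1, 6)
E = 0 (E = Pow(0, Rational(1, 2)) = 0)
Y = -36 (Y = Mul(-6, Pow(Rational(1, 6), -1)) = Mul(-6, 6) = -36)
Function('r')(N) = 0 (Function('r')(N) = Mul(0, Pow(15, -1)) = Mul(0, Rational(1, 15)) = 0)
Add(Add(Mul(209, Pow(-166, -1)), Function('r')(Y)), Function('I')(3, 0)) = Add(Add(Mul(209, Pow(-166, -1)), 0), -17) = Add(Add(Mul(209, Rational(-1, 166)), 0), -17) = Add(Add(Rational(-209, 166), 0), -17) = Add(Rational(-209, 166), -17) = Rational(-3031, 166)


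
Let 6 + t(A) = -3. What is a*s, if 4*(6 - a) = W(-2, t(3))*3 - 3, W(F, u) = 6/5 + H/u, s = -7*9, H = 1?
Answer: -1869/5 ≈ -373.80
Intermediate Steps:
t(A) = -9 (t(A) = -6 - 3 = -9)
s = -63
W(F, u) = 6/5 + 1/u
a = 89/15 (a = 6 - ((6/5 + 1/(-9))*3 - 3)/4 = 6 - ((6/5 - ⅑)*3 - 3)/4 = 6 - ((49/45)*3 - 3)/4 = 6 - (49/15 - 3)/4 = 6 - ¼*4/15 = 6 - 1/15 = 89/15 ≈ 5.9333)
a*s = (89/15)*(-63) = -1869/5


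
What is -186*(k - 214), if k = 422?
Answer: -38688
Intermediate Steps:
-186*(k - 214) = -186*(422 - 214) = -186*208 = -38688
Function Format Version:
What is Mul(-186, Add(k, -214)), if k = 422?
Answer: -38688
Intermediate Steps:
Mul(-186, Add(k, -214)) = Mul(-186, Add(422, -214)) = Mul(-186, 208) = -38688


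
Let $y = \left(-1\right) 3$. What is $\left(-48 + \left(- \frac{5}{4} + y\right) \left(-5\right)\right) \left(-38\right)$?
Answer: $\frac{2033}{2} \approx 1016.5$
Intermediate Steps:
$y = -3$
$\left(-48 + \left(- \frac{5}{4} + y\right) \left(-5\right)\right) \left(-38\right) = \left(-48 + \left(- \frac{5}{4} - 3\right) \left(-5\right)\right) \left(-38\right) = \left(-48 - - \frac{85}{4}\right) \left(-38\right) = \left(-48 + \frac{85}{4}\right) \left(-38\right) = \left(- \frac{107}{4}\right) \left(-38\right) = \frac{2033}{2}$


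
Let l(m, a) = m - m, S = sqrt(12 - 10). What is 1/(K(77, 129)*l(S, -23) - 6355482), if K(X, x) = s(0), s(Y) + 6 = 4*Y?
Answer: -1/6355482 ≈ -1.5734e-7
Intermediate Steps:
s(Y) = -6 + 4*Y
K(X, x) = -6 (K(X, x) = -6 + 4*0 = -6 + 0 = -6)
S = sqrt(2) ≈ 1.4142
l(m, a) = 0
1/(K(77, 129)*l(S, -23) - 6355482) = 1/(-6*0 - 6355482) = 1/(0 - 6355482) = 1/(-6355482) = -1/6355482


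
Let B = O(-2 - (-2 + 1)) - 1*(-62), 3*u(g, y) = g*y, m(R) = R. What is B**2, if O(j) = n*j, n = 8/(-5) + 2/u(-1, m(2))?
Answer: 110889/25 ≈ 4435.6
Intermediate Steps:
u(g, y) = g*y/3 (u(g, y) = (g*y)/3 = g*y/3)
n = -23/5 (n = 8/(-5) + 2/(((1/3)*(-1)*2)) = 8*(-1/5) + 2/(-2/3) = -8/5 + 2*(-3/2) = -8/5 - 3 = -23/5 ≈ -4.6000)
O(j) = -23*j/5
B = 333/5 (B = -23*(-2 - (-2 + 1))/5 - 1*(-62) = -23*(-2 - 1*(-1))/5 + 62 = -23*(-2 + 1)/5 + 62 = -23/5*(-1) + 62 = 23/5 + 62 = 333/5 ≈ 66.600)
B**2 = (333/5)**2 = 110889/25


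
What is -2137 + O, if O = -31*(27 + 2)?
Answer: -3036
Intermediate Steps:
O = -899 (O = -31*29 = -899)
-2137 + O = -2137 - 899 = -3036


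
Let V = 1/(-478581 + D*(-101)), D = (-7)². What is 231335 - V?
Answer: 111857412551/483530 ≈ 2.3134e+5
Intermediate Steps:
D = 49
V = -1/483530 (V = 1/(-478581 + 49*(-101)) = 1/(-478581 - 4949) = 1/(-483530) = -1/483530 ≈ -2.0681e-6)
231335 - V = 231335 - 1*(-1/483530) = 231335 + 1/483530 = 111857412551/483530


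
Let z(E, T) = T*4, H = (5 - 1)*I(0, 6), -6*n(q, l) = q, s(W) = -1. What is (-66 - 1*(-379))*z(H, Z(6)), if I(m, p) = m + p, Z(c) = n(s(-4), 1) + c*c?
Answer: 135842/3 ≈ 45281.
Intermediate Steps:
n(q, l) = -q/6
Z(c) = 1/6 + c**2 (Z(c) = -1/6*(-1) + c*c = 1/6 + c**2)
H = 24 (H = (5 - 1)*(0 + 6) = 4*6 = 24)
z(E, T) = 4*T
(-66 - 1*(-379))*z(H, Z(6)) = (-66 - 1*(-379))*(4*(1/6 + 6**2)) = (-66 + 379)*(4*(1/6 + 36)) = 313*(4*(217/6)) = 313*(434/3) = 135842/3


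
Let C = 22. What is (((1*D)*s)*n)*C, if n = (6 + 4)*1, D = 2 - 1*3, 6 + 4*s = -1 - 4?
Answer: 605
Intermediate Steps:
s = -11/4 (s = -3/2 + (-1 - 4)/4 = -3/2 + (¼)*(-5) = -3/2 - 5/4 = -11/4 ≈ -2.7500)
D = -1 (D = 2 - 3 = -1)
n = 10 (n = 10*1 = 10)
(((1*D)*s)*n)*C = (((1*(-1))*(-11/4))*10)*22 = (-1*(-11/4)*10)*22 = ((11/4)*10)*22 = (55/2)*22 = 605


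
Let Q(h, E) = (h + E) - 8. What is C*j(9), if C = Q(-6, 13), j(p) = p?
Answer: -9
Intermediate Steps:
Q(h, E) = -8 + E + h (Q(h, E) = (E + h) - 8 = -8 + E + h)
C = -1 (C = -8 + 13 - 6 = -1)
C*j(9) = -1*9 = -9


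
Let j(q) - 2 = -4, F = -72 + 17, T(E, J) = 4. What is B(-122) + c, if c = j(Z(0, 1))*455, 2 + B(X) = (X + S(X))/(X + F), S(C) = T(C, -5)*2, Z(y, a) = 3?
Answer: -53770/59 ≈ -911.36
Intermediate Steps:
F = -55
S(C) = 8 (S(C) = 4*2 = 8)
j(q) = -2 (j(q) = 2 - 4 = -2)
B(X) = -2 + (8 + X)/(-55 + X) (B(X) = -2 + (X + 8)/(X - 55) = -2 + (8 + X)/(-55 + X))
c = -910 (c = -2*455 = -910)
B(-122) + c = (118 - 1*(-122))/(-55 - 122) - 910 = (118 + 122)/(-177) - 910 = -1/177*240 - 910 = -80/59 - 910 = -53770/59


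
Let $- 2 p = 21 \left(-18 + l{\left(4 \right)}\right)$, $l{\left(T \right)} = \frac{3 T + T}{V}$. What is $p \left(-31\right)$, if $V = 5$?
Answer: $- \frac{24087}{5} \approx -4817.4$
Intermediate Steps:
$l{\left(T \right)} = \frac{4 T}{5}$ ($l{\left(T \right)} = \frac{3 T + T}{5} = 4 T \frac{1}{5} = \frac{4 T}{5}$)
$p = \frac{777}{5}$ ($p = - \frac{21 \left(-18 + \frac{4}{5} \cdot 4\right)}{2} = - \frac{21 \left(-18 + \frac{16}{5}\right)}{2} = - \frac{21 \left(- \frac{74}{5}\right)}{2} = \left(- \frac{1}{2}\right) \left(- \frac{1554}{5}\right) = \frac{777}{5} \approx 155.4$)
$p \left(-31\right) = \frac{777}{5} \left(-31\right) = - \frac{24087}{5}$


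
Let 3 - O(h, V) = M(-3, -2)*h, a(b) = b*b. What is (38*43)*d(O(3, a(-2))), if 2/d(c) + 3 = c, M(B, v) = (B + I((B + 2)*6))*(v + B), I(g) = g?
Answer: -3268/135 ≈ -24.207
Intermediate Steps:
a(b) = b²
M(B, v) = (12 + 7*B)*(B + v) (M(B, v) = (B + (B + 2)*6)*(v + B) = (B + (2 + B)*6)*(B + v) = (B + (12 + 6*B))*(B + v) = (12 + 7*B)*(B + v))
O(h, V) = 3 - 45*h (O(h, V) = 3 - (7*(-3)² + 12*(-3) + 12*(-2) + 7*(-3)*(-2))*h = 3 - (7*9 - 36 - 24 + 42)*h = 3 - (63 - 36 - 24 + 42)*h = 3 - 45*h)
d(c) = 2/(-3 + c)
(38*43)*d(O(3, a(-2))) = (38*43)*(2/(-3 + (3 - 45*3))) = 1634*(2/(-3 + (3 - 135))) = 1634*(2/(-3 - 132)) = 1634*(2/(-135)) = 1634*(2*(-1/135)) = 1634*(-2/135) = -3268/135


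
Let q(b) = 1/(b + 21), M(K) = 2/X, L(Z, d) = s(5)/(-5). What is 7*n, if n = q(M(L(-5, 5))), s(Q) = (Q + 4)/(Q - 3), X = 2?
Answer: 7/22 ≈ 0.31818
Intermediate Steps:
s(Q) = (4 + Q)/(-3 + Q)
L(Z, d) = -9/10 (L(Z, d) = ((4 + 5)/(-3 + 5))/(-5) = (9/2)*(-⅕) = -9/10)
M(K) = 1 (M(K) = 2/2 = 2*(½) = 1)
q(b) = 1/(21 + b)
n = 1/22 (n = 1/(21 + 1) = 1/22 ≈ 0.045455)
7*n = 7*(1/22) = 7/22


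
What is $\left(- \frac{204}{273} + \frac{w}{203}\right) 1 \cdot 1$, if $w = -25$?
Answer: $- \frac{2297}{2639} \approx -0.87041$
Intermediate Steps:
$\left(- \frac{204}{273} + \frac{w}{203}\right) 1 \cdot 1 = \left(- \frac{204}{273} - \frac{25}{203}\right) 1 \cdot 1 = \left(\left(-204\right) \frac{1}{273} - \frac{25}{203}\right) 1 = \left(- \frac{68}{91} - \frac{25}{203}\right) 1 = \left(- \frac{2297}{2639}\right) 1 = - \frac{2297}{2639}$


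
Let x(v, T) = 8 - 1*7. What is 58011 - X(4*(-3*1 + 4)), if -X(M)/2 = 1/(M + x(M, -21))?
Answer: 290057/5 ≈ 58011.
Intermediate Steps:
x(v, T) = 1 (x(v, T) = 8 - 7 = 1)
X(M) = -2/(1 + M) (X(M) = -2/(M + 1) = -2/(1 + M))
58011 - X(4*(-3*1 + 4)) = 58011 - (-2)/(1 + 4*(-3*1 + 4)) = 58011 - (-2)/(1 + 4*(-3 + 4)) = 58011 - (-2)/(1 + 4*1) = 58011 - (-2)/(1 + 4) = 58011 - (-2)/5 = 58011 - 1*(-2/5) = 58011 + 2/5 = 290057/5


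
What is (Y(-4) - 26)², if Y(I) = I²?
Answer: 100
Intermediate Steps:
(Y(-4) - 26)² = ((-4)² - 26)² = (16 - 26)² = (-10)² = 100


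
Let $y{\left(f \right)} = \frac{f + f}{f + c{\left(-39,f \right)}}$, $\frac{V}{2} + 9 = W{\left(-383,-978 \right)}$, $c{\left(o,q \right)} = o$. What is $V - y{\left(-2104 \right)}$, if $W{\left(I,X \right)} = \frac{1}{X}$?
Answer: $- \frac{20922541}{1047927} \approx -19.966$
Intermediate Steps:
$V = - \frac{8803}{489}$ ($V = -18 + \frac{2}{-978} = -18 + 2 \left(- \frac{1}{978}\right) = -18 - \frac{1}{489} = - \frac{8803}{489} \approx -18.002$)
$y{\left(f \right)} = \frac{2 f}{-39 + f}$ ($y{\left(f \right)} = \frac{f + f}{f - 39} = \frac{2 f}{-39 + f}$)
$V - y{\left(-2104 \right)} = - \frac{8803}{489} - 2 \left(-2104\right) \frac{1}{-39 - 2104} = - \frac{8803}{489} - 2 \left(-2104\right) \frac{1}{-2143} = - \frac{8803}{489} - 2 \left(-2104\right) \left(- \frac{1}{2143}\right) = - \frac{8803}{489} - \frac{4208}{2143} = - \frac{20922541}{1047927}$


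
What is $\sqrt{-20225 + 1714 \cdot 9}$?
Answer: $i \sqrt{4799} \approx 69.275 i$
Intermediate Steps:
$\sqrt{-20225 + 1714 \cdot 9} = \sqrt{-20225 + 15426} = \sqrt{-4799} = i \sqrt{4799}$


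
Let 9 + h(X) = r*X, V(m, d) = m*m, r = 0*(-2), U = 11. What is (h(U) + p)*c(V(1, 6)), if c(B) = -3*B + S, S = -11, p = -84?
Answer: 1302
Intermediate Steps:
r = 0
V(m, d) = m**2
h(X) = -9 (h(X) = -9 + 0*X = -9 + 0 = -9)
c(B) = -11 - 3*B (c(B) = -3*B - 11 = -11 - 3*B)
(h(U) + p)*c(V(1, 6)) = (-9 - 84)*(-11 - 3*1**2) = -93*(-11 - 3*1) = -93*(-11 - 3) = -93*(-14) = 1302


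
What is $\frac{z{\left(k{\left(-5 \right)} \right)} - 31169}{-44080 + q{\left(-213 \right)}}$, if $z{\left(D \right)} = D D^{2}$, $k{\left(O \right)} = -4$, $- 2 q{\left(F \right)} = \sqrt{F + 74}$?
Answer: $\frac{5507002560}{7772185739} - \frac{62466 i \sqrt{139}}{7772185739} \approx 0.70855 - 9.4756 \cdot 10^{-5} i$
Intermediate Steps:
$q{\left(F \right)} = - \frac{\sqrt{74 + F}}{2}$ ($q{\left(F \right)} = - \frac{\sqrt{F + 74}}{2} = - \frac{\sqrt{74 + F}}{2}$)
$z{\left(D \right)} = D^{3}$
$\frac{z{\left(k{\left(-5 \right)} \right)} - 31169}{-44080 + q{\left(-213 \right)}} = \frac{\left(-4\right)^{3} - 31169}{-44080 - \frac{\sqrt{74 - 213}}{2}} = \frac{-64 - 31169}{-44080 - \frac{\sqrt{-139}}{2}} = - \frac{31233}{-44080 - \frac{i \sqrt{139}}{2}}$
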